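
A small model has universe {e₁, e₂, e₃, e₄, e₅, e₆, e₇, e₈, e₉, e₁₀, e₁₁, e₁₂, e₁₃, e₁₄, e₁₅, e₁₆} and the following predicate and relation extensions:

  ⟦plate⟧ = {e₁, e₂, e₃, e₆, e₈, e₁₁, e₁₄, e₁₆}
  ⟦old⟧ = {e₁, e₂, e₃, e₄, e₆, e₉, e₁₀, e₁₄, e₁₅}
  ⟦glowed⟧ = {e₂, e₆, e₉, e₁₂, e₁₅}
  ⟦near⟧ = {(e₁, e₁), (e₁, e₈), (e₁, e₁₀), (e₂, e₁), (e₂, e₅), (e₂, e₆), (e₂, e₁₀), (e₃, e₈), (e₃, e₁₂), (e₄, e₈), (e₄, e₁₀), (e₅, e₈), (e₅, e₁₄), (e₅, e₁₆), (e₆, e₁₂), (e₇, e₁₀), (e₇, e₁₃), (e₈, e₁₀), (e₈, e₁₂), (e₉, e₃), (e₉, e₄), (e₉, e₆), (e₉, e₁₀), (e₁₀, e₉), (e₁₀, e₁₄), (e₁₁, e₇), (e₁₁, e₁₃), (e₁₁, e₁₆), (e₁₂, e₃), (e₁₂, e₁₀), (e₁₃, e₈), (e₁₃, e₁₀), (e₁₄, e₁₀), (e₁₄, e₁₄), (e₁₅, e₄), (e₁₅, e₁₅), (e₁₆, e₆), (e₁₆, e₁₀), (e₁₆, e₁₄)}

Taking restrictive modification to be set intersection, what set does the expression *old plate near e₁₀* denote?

⟦near e₁₀⟧ = {x : ⟨x, e₁₀⟩ ∈ ⟦near⟧} = {e₁, e₂, e₄, e₇, e₈, e₉, e₁₂, e₁₃, e₁₄, e₁₆}
⟦plate⟧ = {e₁, e₂, e₃, e₆, e₈, e₁₁, e₁₄, e₁₆}
… ∩ ⟦near e₁₀⟧ = {e₁, e₂, e₃, e₆, e₈, e₁₁, e₁₄, e₁₆} ∩ {e₁, e₂, e₄, e₇, e₈, e₉, e₁₂, e₁₃, e₁₄, e₁₆} = {e₁, e₂, e₈, e₁₄, e₁₆}
… ∩ ⟦old⟧ = {e₁, e₂, e₈, e₁₄, e₁₆} ∩ {e₁, e₂, e₃, e₄, e₆, e₉, e₁₀, e₁₄, e₁₅} = {e₁, e₂, e₁₄}
So ⟦old plate near e₁₀⟧ = {e₁, e₂, e₁₄}.

{e₁, e₂, e₁₄}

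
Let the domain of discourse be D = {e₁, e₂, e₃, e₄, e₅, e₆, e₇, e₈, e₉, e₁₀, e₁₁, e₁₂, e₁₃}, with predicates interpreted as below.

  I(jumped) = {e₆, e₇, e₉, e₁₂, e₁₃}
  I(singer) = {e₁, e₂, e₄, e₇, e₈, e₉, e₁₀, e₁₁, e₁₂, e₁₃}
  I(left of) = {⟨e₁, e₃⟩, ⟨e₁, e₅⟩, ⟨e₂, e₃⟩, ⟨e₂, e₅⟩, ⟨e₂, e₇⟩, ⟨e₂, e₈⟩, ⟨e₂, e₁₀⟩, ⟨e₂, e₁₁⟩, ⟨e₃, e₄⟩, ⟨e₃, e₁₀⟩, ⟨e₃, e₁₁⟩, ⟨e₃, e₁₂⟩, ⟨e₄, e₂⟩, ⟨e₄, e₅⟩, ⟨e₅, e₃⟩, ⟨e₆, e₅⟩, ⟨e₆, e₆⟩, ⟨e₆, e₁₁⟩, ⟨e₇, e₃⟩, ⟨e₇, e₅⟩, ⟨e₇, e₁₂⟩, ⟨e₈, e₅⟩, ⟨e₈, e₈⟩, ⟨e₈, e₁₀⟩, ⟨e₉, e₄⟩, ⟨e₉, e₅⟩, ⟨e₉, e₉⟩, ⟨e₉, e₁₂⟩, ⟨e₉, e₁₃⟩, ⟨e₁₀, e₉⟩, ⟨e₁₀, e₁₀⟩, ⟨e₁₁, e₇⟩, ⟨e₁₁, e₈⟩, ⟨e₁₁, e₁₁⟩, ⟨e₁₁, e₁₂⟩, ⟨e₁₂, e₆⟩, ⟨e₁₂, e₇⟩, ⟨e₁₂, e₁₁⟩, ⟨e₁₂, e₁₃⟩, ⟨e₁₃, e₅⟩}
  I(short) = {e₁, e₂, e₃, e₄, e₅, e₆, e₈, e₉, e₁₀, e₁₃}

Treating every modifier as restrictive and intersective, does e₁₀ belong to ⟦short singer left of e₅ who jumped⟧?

⟦left of e₅⟧ = {x : ⟨x, e₅⟩ ∈ ⟦left of⟧} = {e₁, e₂, e₄, e₆, e₇, e₈, e₉, e₁₃}
⟦who jumped⟧ = ⟦jumped⟧ = {e₆, e₇, e₉, e₁₂, e₁₃}
⟦singer⟧ = {e₁, e₂, e₄, e₇, e₈, e₉, e₁₀, e₁₁, e₁₂, e₁₃}
… ∩ ⟦left of e₅⟧ = {e₁, e₂, e₄, e₇, e₈, e₉, e₁₀, e₁₁, e₁₂, e₁₃} ∩ {e₁, e₂, e₄, e₆, e₇, e₈, e₉, e₁₃} = {e₁, e₂, e₄, e₇, e₈, e₉, e₁₃}
… ∩ ⟦who jumped⟧ = {e₁, e₂, e₄, e₇, e₈, e₉, e₁₃} ∩ {e₆, e₇, e₉, e₁₂, e₁₃} = {e₇, e₉, e₁₃}
… ∩ ⟦short⟧ = {e₇, e₉, e₁₃} ∩ {e₁, e₂, e₃, e₄, e₅, e₆, e₈, e₉, e₁₀, e₁₃} = {e₉, e₁₃}
⟦short singer left of e₅ who jumped⟧ = {e₉, e₁₃}; e₁₀ ∉ this set.

no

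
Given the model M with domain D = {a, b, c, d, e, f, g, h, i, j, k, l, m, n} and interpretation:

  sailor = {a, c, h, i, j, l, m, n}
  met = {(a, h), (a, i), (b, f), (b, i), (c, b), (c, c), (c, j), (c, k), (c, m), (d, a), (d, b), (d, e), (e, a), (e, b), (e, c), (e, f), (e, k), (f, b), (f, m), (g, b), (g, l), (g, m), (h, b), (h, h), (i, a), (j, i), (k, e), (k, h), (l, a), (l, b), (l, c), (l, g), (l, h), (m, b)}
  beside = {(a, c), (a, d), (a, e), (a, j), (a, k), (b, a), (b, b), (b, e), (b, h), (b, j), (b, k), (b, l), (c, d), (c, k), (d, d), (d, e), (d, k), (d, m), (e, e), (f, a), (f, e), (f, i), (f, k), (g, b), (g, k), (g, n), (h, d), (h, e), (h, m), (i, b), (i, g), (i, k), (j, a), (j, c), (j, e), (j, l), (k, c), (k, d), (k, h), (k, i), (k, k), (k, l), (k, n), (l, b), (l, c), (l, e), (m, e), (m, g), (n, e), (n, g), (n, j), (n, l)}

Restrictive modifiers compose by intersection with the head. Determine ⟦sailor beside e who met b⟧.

{h, l, m}

⟦beside e⟧ = {x : ⟨x, e⟩ ∈ ⟦beside⟧} = {a, b, d, e, f, h, j, l, m, n}
⟦who met b⟧ = {x : ⟨x, b⟩ ∈ ⟦met⟧} = {c, d, e, f, g, h, l, m}
⟦sailor⟧ = {a, c, h, i, j, l, m, n}
… ∩ ⟦beside e⟧ = {a, c, h, i, j, l, m, n} ∩ {a, b, d, e, f, h, j, l, m, n} = {a, h, j, l, m, n}
… ∩ ⟦who met b⟧ = {a, h, j, l, m, n} ∩ {c, d, e, f, g, h, l, m} = {h, l, m}
So ⟦sailor beside e who met b⟧ = {h, l, m}.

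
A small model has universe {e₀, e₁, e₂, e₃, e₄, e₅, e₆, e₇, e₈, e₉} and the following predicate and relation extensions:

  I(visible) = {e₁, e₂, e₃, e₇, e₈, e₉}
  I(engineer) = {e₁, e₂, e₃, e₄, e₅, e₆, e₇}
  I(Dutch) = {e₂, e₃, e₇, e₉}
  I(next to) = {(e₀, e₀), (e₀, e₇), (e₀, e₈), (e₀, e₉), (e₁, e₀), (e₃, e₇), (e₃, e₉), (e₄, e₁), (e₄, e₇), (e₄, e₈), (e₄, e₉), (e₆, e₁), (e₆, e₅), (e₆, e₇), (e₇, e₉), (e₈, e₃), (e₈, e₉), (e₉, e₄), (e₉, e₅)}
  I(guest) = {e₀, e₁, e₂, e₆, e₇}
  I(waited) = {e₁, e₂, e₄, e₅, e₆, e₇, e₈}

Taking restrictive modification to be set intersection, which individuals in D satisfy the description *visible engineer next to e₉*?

{e₃, e₇}

⟦next to e₉⟧ = {x : ⟨x, e₉⟩ ∈ ⟦next to⟧} = {e₀, e₃, e₄, e₇, e₈}
⟦engineer⟧ = {e₁, e₂, e₃, e₄, e₅, e₆, e₇}
… ∩ ⟦next to e₉⟧ = {e₁, e₂, e₃, e₄, e₅, e₆, e₇} ∩ {e₀, e₃, e₄, e₇, e₈} = {e₃, e₄, e₇}
… ∩ ⟦visible⟧ = {e₃, e₄, e₇} ∩ {e₁, e₂, e₃, e₇, e₈, e₉} = {e₃, e₇}
So ⟦visible engineer next to e₉⟧ = {e₃, e₇}.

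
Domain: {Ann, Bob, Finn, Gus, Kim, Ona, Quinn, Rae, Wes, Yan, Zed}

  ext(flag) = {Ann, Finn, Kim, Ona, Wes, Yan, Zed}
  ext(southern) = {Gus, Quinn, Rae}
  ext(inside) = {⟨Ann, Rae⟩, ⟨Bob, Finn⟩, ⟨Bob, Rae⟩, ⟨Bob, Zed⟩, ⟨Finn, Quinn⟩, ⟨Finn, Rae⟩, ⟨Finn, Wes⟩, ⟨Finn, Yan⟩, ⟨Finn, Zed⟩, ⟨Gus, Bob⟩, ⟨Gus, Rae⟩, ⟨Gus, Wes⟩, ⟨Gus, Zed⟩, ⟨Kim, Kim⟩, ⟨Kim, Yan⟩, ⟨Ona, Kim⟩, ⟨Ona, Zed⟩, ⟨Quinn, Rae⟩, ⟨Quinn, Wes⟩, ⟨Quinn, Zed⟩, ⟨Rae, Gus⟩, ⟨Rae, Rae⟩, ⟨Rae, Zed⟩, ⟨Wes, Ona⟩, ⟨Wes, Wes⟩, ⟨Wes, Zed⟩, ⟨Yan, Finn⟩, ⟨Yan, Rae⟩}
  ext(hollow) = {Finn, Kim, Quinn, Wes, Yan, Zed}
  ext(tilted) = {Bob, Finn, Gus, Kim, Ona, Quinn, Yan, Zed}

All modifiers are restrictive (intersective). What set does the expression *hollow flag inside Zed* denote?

⟦inside Zed⟧ = {x : ⟨x, Zed⟩ ∈ ⟦inside⟧} = {Bob, Finn, Gus, Ona, Quinn, Rae, Wes}
⟦flag⟧ = {Ann, Finn, Kim, Ona, Wes, Yan, Zed}
… ∩ ⟦inside Zed⟧ = {Ann, Finn, Kim, Ona, Wes, Yan, Zed} ∩ {Bob, Finn, Gus, Ona, Quinn, Rae, Wes} = {Finn, Ona, Wes}
… ∩ ⟦hollow⟧ = {Finn, Ona, Wes} ∩ {Finn, Kim, Quinn, Wes, Yan, Zed} = {Finn, Wes}
So ⟦hollow flag inside Zed⟧ = {Finn, Wes}.

{Finn, Wes}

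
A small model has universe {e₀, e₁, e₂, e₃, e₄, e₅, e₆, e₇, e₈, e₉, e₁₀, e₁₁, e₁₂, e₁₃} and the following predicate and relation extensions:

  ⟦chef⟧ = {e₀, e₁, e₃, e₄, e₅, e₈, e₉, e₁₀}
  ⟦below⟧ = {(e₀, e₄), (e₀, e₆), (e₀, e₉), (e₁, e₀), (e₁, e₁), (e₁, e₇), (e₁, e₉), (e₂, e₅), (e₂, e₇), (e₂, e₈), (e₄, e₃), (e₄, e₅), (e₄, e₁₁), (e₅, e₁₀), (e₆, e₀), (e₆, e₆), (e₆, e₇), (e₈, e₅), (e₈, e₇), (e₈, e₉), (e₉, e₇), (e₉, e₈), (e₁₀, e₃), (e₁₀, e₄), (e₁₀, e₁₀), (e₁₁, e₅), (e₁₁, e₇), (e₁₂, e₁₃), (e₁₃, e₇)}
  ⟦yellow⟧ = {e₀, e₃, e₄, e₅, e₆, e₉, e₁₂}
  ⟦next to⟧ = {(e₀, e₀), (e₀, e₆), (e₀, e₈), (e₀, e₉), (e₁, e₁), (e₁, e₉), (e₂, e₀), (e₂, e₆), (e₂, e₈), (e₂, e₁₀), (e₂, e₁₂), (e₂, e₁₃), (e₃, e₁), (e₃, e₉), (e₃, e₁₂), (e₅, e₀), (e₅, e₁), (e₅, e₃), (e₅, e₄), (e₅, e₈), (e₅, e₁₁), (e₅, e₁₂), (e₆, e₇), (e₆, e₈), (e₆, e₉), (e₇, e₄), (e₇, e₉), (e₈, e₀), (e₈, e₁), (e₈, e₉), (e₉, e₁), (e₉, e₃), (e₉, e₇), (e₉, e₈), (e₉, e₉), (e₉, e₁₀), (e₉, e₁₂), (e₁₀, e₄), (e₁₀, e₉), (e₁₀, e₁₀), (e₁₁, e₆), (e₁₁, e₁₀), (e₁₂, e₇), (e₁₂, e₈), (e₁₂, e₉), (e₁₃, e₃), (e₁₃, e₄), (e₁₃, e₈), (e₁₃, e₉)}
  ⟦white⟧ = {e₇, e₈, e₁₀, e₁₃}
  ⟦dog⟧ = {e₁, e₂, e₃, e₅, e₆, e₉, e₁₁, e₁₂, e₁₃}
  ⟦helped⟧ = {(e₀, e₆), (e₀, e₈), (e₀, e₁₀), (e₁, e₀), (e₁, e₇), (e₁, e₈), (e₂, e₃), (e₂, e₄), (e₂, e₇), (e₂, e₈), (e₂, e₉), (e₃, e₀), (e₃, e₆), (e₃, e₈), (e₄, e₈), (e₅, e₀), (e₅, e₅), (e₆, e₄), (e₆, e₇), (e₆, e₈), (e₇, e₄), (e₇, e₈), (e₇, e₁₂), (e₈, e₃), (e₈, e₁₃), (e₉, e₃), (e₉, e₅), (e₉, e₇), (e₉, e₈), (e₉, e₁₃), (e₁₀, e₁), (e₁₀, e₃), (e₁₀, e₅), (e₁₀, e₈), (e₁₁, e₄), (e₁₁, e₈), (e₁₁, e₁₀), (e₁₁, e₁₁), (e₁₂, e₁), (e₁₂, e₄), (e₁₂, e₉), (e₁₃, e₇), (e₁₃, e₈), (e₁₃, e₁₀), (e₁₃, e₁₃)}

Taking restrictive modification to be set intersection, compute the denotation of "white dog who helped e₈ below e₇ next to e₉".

⟦who helped e₈⟧ = {x : ⟨x, e₈⟩ ∈ ⟦helped⟧} = {e₀, e₁, e₂, e₃, e₄, e₆, e₇, e₉, e₁₀, e₁₁, e₁₃}
⟦below e₇⟧ = {x : ⟨x, e₇⟩ ∈ ⟦below⟧} = {e₁, e₂, e₆, e₈, e₉, e₁₁, e₁₃}
⟦next to e₉⟧ = {x : ⟨x, e₉⟩ ∈ ⟦next to⟧} = {e₀, e₁, e₃, e₆, e₇, e₈, e₉, e₁₀, e₁₂, e₁₃}
⟦dog⟧ = {e₁, e₂, e₃, e₅, e₆, e₉, e₁₁, e₁₂, e₁₃}
… ∩ ⟦who helped e₈⟧ = {e₁, e₂, e₃, e₅, e₆, e₉, e₁₁, e₁₂, e₁₃} ∩ {e₀, e₁, e₂, e₃, e₄, e₆, e₇, e₉, e₁₀, e₁₁, e₁₃} = {e₁, e₂, e₃, e₆, e₉, e₁₁, e₁₃}
… ∩ ⟦below e₇⟧ = {e₁, e₂, e₃, e₆, e₉, e₁₁, e₁₃} ∩ {e₁, e₂, e₆, e₈, e₉, e₁₁, e₁₃} = {e₁, e₂, e₆, e₉, e₁₁, e₁₃}
… ∩ ⟦next to e₉⟧ = {e₁, e₂, e₆, e₉, e₁₁, e₁₃} ∩ {e₀, e₁, e₃, e₆, e₇, e₈, e₉, e₁₀, e₁₂, e₁₃} = {e₁, e₆, e₉, e₁₃}
… ∩ ⟦white⟧ = {e₁, e₆, e₉, e₁₃} ∩ {e₇, e₈, e₁₀, e₁₃} = {e₁₃}
So ⟦white dog who helped e₈ below e₇ next to e₉⟧ = {e₁₃}.

{e₁₃}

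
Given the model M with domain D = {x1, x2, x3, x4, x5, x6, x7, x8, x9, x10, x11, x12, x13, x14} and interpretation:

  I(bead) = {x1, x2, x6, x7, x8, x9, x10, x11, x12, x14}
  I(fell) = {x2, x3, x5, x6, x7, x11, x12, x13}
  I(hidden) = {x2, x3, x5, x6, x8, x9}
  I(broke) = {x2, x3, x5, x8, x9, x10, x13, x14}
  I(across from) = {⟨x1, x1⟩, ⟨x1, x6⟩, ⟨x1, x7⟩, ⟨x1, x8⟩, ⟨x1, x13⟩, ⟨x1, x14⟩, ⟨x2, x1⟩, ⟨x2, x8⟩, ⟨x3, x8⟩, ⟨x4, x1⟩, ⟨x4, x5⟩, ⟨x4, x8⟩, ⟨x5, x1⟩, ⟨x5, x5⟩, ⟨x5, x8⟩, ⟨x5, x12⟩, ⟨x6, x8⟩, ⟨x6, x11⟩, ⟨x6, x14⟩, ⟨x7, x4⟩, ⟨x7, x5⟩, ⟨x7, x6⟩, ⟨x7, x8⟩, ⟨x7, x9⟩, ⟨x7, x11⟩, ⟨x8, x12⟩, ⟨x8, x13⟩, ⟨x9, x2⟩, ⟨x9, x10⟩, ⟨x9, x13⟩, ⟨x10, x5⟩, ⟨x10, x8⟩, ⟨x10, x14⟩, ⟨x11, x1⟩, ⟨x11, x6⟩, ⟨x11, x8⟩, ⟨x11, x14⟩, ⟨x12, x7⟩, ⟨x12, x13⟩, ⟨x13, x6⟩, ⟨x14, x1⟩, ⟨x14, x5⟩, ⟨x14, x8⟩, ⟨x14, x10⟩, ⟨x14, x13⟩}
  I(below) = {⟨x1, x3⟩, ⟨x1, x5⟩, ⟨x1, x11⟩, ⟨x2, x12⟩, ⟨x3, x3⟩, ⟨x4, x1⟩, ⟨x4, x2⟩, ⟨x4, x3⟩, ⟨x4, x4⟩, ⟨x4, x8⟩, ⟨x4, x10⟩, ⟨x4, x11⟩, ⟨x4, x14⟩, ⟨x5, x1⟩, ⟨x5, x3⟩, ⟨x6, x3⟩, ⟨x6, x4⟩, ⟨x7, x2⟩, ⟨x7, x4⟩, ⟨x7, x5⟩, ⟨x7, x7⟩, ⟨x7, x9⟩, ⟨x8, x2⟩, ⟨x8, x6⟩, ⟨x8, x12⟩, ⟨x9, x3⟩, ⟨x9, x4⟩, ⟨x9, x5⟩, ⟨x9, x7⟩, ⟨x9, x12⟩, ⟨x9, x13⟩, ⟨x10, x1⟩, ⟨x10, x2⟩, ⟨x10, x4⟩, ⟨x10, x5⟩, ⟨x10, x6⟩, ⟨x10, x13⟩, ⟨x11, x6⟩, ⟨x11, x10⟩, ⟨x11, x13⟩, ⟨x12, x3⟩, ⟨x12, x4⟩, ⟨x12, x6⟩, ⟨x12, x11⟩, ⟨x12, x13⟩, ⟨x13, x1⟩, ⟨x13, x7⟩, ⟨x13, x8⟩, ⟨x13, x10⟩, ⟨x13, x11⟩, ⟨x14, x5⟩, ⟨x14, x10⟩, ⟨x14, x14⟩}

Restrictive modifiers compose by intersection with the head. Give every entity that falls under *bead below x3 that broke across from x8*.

⟦below x3⟧ = {x : ⟨x, x3⟩ ∈ ⟦below⟧} = {x1, x3, x4, x5, x6, x9, x12}
⟦that broke⟧ = ⟦broke⟧ = {x2, x3, x5, x8, x9, x10, x13, x14}
⟦across from x8⟧ = {x : ⟨x, x8⟩ ∈ ⟦across from⟧} = {x1, x2, x3, x4, x5, x6, x7, x10, x11, x14}
⟦bead⟧ = {x1, x2, x6, x7, x8, x9, x10, x11, x12, x14}
… ∩ ⟦below x3⟧ = {x1, x2, x6, x7, x8, x9, x10, x11, x12, x14} ∩ {x1, x3, x4, x5, x6, x9, x12} = {x1, x6, x9, x12}
… ∩ ⟦that broke⟧ = {x1, x6, x9, x12} ∩ {x2, x3, x5, x8, x9, x10, x13, x14} = {x9}
… ∩ ⟦across from x8⟧ = {x9} ∩ {x1, x2, x3, x4, x5, x6, x7, x10, x11, x14} = ∅
So ⟦bead below x3 that broke across from x8⟧ = {}.

{}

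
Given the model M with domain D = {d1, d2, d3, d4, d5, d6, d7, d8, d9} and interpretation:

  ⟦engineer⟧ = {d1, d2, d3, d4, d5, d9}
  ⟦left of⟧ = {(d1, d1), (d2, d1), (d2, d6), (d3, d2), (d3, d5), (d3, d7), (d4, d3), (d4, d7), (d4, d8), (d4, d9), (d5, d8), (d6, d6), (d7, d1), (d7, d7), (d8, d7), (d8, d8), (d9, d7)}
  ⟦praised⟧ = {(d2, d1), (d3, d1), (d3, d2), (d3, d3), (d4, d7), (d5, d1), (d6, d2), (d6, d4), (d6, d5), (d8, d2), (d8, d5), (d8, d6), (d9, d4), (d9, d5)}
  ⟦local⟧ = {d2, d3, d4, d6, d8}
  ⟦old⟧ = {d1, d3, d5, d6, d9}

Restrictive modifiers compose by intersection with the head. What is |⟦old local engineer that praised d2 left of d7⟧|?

⟦that praised d2⟧ = {x : ⟨x, d2⟩ ∈ ⟦praised⟧} = {d3, d6, d8}
⟦left of d7⟧ = {x : ⟨x, d7⟩ ∈ ⟦left of⟧} = {d3, d4, d7, d8, d9}
⟦engineer⟧ = {d1, d2, d3, d4, d5, d9}
… ∩ ⟦that praised d2⟧ = {d1, d2, d3, d4, d5, d9} ∩ {d3, d6, d8} = {d3}
… ∩ ⟦left of d7⟧ = {d3} ∩ {d3, d4, d7, d8, d9} = {d3}
… ∩ ⟦old⟧ = {d3} ∩ {d1, d3, d5, d6, d9} = {d3}
… ∩ ⟦local⟧ = {d3} ∩ {d2, d3, d4, d6, d8} = {d3}
⟦old local engineer that praised d2 left of d7⟧ = {d3}, so the cardinality is 1.

1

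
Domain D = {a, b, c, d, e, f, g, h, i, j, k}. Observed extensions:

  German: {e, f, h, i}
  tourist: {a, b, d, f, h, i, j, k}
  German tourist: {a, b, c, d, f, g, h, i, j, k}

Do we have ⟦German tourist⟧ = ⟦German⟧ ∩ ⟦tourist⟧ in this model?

no

⟦German⟧ ∩ ⟦tourist⟧ = {e, f, h, i} ∩ {a, b, d, f, h, i, j, k} = {f, h, i}
Observed ⟦German tourist⟧ = {a, b, c, d, f, g, h, i, j, k}.
These differ, so the modifier is not intersective in this model.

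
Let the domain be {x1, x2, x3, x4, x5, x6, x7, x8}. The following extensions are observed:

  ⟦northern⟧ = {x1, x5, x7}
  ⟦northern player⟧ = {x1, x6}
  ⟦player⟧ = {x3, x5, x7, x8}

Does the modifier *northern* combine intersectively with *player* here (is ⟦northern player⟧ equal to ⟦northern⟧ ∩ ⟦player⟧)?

⟦northern⟧ ∩ ⟦player⟧ = {x1, x5, x7} ∩ {x3, x5, x7, x8} = {x5, x7}
Observed ⟦northern player⟧ = {x1, x6}.
These differ, so the modifier is not intersective in this model.

no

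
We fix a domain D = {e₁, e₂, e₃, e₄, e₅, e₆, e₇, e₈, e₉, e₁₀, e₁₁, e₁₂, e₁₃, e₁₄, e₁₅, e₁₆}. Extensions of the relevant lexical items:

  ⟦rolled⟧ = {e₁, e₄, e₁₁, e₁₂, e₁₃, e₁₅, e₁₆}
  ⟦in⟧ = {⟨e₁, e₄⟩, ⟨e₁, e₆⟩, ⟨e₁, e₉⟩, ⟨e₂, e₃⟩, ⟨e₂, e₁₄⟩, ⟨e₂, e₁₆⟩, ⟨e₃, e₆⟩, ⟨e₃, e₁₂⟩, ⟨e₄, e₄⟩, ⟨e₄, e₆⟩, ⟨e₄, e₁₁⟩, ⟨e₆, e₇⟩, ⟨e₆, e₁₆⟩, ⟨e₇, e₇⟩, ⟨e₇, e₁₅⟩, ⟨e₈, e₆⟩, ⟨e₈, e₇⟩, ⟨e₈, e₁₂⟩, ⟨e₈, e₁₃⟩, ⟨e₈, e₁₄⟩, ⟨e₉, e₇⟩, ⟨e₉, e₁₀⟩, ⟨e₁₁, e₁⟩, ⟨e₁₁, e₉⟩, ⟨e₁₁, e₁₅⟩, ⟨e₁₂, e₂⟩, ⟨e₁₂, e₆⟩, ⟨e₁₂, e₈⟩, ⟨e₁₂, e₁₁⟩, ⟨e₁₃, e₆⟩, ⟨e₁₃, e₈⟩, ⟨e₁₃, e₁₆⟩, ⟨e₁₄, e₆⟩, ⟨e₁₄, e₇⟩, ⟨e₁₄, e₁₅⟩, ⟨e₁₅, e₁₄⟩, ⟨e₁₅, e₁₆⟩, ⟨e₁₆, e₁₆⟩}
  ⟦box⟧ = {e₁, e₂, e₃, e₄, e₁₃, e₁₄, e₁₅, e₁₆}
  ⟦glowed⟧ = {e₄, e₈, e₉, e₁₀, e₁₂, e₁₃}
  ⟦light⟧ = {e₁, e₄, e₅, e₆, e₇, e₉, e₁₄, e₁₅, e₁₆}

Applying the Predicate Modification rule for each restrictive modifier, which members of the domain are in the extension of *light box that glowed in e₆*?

{e₄}

⟦that glowed⟧ = ⟦glowed⟧ = {e₄, e₈, e₉, e₁₀, e₁₂, e₁₃}
⟦in e₆⟧ = {x : ⟨x, e₆⟩ ∈ ⟦in⟧} = {e₁, e₃, e₄, e₈, e₁₂, e₁₃, e₁₄}
⟦box⟧ = {e₁, e₂, e₃, e₄, e₁₃, e₁₄, e₁₅, e₁₆}
… ∩ ⟦that glowed⟧ = {e₁, e₂, e₃, e₄, e₁₃, e₁₄, e₁₅, e₁₆} ∩ {e₄, e₈, e₉, e₁₀, e₁₂, e₁₃} = {e₄, e₁₃}
… ∩ ⟦in e₆⟧ = {e₄, e₁₃} ∩ {e₁, e₃, e₄, e₈, e₁₂, e₁₃, e₁₄} = {e₄, e₁₃}
… ∩ ⟦light⟧ = {e₄, e₁₃} ∩ {e₁, e₄, e₅, e₆, e₇, e₉, e₁₄, e₁₅, e₁₆} = {e₄}
So ⟦light box that glowed in e₆⟧ = {e₄}.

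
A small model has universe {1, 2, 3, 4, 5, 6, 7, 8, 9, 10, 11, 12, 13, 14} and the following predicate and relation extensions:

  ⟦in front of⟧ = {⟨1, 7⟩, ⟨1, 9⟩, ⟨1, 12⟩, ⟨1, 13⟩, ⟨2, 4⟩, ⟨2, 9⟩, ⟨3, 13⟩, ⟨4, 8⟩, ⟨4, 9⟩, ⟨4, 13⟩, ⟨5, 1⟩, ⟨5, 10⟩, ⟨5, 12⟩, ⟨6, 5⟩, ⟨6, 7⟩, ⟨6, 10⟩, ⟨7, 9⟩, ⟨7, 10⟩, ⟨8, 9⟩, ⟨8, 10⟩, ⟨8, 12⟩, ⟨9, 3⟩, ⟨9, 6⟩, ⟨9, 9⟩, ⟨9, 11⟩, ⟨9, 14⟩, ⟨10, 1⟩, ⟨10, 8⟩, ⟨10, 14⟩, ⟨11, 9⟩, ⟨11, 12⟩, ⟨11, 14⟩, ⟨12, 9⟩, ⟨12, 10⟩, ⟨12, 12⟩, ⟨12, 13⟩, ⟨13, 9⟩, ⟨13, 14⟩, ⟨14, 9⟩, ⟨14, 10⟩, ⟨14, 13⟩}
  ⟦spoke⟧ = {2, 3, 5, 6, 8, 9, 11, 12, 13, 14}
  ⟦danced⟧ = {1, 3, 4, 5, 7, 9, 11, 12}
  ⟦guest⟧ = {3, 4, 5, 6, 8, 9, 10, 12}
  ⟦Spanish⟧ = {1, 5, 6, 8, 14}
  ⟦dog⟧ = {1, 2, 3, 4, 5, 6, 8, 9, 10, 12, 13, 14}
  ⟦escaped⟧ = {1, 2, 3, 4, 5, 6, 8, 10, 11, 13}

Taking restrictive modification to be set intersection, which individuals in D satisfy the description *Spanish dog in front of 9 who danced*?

⟦in front of 9⟧ = {x : ⟨x, 9⟩ ∈ ⟦in front of⟧} = {1, 2, 4, 7, 8, 9, 11, 12, 13, 14}
⟦who danced⟧ = ⟦danced⟧ = {1, 3, 4, 5, 7, 9, 11, 12}
⟦dog⟧ = {1, 2, 3, 4, 5, 6, 8, 9, 10, 12, 13, 14}
… ∩ ⟦in front of 9⟧ = {1, 2, 3, 4, 5, 6, 8, 9, 10, 12, 13, 14} ∩ {1, 2, 4, 7, 8, 9, 11, 12, 13, 14} = {1, 2, 4, 8, 9, 12, 13, 14}
… ∩ ⟦who danced⟧ = {1, 2, 4, 8, 9, 12, 13, 14} ∩ {1, 3, 4, 5, 7, 9, 11, 12} = {1, 4, 9, 12}
… ∩ ⟦Spanish⟧ = {1, 4, 9, 12} ∩ {1, 5, 6, 8, 14} = {1}
So ⟦Spanish dog in front of 9 who danced⟧ = {1}.

{1}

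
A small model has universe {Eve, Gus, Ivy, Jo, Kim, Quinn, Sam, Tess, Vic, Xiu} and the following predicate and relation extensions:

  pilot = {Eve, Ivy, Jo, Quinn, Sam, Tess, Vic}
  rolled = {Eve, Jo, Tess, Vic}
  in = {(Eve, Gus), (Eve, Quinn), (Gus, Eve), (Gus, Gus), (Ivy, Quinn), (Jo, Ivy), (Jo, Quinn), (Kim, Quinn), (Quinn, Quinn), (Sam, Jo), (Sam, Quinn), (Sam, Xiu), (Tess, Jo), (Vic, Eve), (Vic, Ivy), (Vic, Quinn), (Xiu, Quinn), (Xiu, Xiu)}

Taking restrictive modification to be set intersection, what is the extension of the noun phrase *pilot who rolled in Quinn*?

{Eve, Jo, Vic}

⟦who rolled⟧ = ⟦rolled⟧ = {Eve, Jo, Tess, Vic}
⟦in Quinn⟧ = {x : ⟨x, Quinn⟩ ∈ ⟦in⟧} = {Eve, Ivy, Jo, Kim, Quinn, Sam, Vic, Xiu}
⟦pilot⟧ = {Eve, Ivy, Jo, Quinn, Sam, Tess, Vic}
… ∩ ⟦who rolled⟧ = {Eve, Ivy, Jo, Quinn, Sam, Tess, Vic} ∩ {Eve, Jo, Tess, Vic} = {Eve, Jo, Tess, Vic}
… ∩ ⟦in Quinn⟧ = {Eve, Jo, Tess, Vic} ∩ {Eve, Ivy, Jo, Kim, Quinn, Sam, Vic, Xiu} = {Eve, Jo, Vic}
So ⟦pilot who rolled in Quinn⟧ = {Eve, Jo, Vic}.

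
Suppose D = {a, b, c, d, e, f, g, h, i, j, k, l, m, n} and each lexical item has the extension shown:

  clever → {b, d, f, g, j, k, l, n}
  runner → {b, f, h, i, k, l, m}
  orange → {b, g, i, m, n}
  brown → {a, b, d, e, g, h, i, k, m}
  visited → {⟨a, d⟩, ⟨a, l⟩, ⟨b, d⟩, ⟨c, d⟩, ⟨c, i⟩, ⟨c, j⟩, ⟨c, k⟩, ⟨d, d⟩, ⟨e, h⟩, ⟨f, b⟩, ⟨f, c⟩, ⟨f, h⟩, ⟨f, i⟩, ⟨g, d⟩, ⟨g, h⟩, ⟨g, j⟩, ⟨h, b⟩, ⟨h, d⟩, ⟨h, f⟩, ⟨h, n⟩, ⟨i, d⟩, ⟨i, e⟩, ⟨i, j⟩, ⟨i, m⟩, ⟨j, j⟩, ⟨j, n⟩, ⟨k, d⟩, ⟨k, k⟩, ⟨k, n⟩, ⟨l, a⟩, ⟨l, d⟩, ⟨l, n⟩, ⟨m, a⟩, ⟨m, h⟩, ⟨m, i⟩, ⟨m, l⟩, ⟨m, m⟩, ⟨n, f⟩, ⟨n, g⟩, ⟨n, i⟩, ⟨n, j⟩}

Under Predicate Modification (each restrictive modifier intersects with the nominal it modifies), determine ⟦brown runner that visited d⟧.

{b, h, i, k}

⟦that visited d⟧ = {x : ⟨x, d⟩ ∈ ⟦visited⟧} = {a, b, c, d, g, h, i, k, l}
⟦runner⟧ = {b, f, h, i, k, l, m}
… ∩ ⟦that visited d⟧ = {b, f, h, i, k, l, m} ∩ {a, b, c, d, g, h, i, k, l} = {b, h, i, k, l}
… ∩ ⟦brown⟧ = {b, h, i, k, l} ∩ {a, b, d, e, g, h, i, k, m} = {b, h, i, k}
So ⟦brown runner that visited d⟧ = {b, h, i, k}.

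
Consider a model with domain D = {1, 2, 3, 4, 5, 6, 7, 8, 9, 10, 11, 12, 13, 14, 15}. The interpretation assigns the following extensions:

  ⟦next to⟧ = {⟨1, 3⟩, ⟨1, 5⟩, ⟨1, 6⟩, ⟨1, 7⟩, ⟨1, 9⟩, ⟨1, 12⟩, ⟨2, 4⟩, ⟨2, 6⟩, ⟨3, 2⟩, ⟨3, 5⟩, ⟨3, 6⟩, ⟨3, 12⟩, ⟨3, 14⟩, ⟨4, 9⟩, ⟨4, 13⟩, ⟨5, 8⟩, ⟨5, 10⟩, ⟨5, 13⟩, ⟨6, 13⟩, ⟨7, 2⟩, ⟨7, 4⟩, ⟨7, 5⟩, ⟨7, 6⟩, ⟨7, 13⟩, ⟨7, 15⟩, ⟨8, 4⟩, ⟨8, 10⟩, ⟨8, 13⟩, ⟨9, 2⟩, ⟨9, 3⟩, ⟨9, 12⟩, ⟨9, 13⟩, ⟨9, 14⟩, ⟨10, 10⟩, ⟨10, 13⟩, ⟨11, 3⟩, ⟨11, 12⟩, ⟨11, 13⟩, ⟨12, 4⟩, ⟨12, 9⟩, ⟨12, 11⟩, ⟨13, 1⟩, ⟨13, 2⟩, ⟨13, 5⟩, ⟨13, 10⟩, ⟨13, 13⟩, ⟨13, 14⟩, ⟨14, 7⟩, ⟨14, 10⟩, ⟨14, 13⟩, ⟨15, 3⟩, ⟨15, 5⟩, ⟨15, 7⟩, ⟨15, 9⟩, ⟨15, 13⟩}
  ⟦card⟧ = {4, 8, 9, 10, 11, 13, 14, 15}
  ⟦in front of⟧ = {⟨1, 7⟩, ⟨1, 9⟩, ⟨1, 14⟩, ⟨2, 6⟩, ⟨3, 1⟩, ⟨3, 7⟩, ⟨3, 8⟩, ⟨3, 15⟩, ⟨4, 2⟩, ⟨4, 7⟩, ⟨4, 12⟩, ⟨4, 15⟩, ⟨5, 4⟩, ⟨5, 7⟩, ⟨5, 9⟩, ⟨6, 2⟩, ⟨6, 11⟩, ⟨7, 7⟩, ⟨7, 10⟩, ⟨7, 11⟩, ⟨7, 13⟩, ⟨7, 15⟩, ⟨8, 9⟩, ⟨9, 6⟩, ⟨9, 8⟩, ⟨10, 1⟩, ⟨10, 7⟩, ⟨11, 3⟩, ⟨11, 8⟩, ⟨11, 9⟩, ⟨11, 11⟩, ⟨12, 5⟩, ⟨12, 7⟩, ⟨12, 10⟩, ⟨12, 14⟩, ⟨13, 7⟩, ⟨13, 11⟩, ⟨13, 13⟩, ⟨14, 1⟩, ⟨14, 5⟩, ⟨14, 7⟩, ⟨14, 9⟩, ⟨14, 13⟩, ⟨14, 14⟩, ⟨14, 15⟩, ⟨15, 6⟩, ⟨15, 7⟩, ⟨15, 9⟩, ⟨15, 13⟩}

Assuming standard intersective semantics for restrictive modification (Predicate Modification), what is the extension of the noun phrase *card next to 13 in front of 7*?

⟦next to 13⟧ = {x : ⟨x, 13⟩ ∈ ⟦next to⟧} = {4, 5, 6, 7, 8, 9, 10, 11, 13, 14, 15}
⟦in front of 7⟧ = {x : ⟨x, 7⟩ ∈ ⟦in front of⟧} = {1, 3, 4, 5, 7, 10, 12, 13, 14, 15}
⟦card⟧ = {4, 8, 9, 10, 11, 13, 14, 15}
… ∩ ⟦next to 13⟧ = {4, 8, 9, 10, 11, 13, 14, 15} ∩ {4, 5, 6, 7, 8, 9, 10, 11, 13, 14, 15} = {4, 8, 9, 10, 11, 13, 14, 15}
… ∩ ⟦in front of 7⟧ = {4, 8, 9, 10, 11, 13, 14, 15} ∩ {1, 3, 4, 5, 7, 10, 12, 13, 14, 15} = {4, 10, 13, 14, 15}
So ⟦card next to 13 in front of 7⟧ = {4, 10, 13, 14, 15}.

{4, 10, 13, 14, 15}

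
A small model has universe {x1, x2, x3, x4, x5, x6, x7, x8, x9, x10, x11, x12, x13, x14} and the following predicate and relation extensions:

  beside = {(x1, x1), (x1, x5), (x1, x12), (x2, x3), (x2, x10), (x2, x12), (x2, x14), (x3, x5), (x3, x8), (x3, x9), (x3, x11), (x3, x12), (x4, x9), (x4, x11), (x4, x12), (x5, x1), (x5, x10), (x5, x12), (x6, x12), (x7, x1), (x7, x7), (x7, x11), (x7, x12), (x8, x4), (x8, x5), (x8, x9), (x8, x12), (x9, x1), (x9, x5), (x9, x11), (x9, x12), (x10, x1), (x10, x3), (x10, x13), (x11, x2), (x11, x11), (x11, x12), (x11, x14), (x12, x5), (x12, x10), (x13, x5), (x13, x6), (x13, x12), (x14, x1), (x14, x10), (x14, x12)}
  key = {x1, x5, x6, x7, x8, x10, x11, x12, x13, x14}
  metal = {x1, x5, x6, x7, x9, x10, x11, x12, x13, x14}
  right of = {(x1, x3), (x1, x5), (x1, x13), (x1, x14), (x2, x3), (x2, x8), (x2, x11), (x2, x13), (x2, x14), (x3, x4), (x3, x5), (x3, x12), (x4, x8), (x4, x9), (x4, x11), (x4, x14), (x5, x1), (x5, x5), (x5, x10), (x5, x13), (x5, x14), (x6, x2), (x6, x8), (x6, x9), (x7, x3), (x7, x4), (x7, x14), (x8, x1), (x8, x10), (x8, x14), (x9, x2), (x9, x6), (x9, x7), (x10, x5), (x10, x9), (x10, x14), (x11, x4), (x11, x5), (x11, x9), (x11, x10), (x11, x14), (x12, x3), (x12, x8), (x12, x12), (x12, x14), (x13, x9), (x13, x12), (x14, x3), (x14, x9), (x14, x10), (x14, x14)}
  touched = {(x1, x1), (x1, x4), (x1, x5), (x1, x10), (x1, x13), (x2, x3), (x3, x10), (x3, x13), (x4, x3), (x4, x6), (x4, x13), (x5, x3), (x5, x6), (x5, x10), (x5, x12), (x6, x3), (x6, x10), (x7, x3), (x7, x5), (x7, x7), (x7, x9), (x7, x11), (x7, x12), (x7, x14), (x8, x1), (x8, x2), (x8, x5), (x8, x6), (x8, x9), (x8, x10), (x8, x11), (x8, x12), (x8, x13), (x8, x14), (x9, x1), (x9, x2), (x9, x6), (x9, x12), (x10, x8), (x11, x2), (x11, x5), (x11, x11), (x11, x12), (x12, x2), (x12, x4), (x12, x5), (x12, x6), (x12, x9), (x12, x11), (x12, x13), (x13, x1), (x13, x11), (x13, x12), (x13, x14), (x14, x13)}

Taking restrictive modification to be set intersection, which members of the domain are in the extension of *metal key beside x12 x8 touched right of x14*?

⟦beside x12⟧ = {x : ⟨x, x12⟩ ∈ ⟦beside⟧} = {x1, x2, x3, x4, x5, x6, x7, x8, x9, x11, x13, x14}
⟦x8 touched⟧ = {x : ⟨x8, x⟩ ∈ ⟦touched⟧} = {x1, x2, x5, x6, x9, x10, x11, x12, x13, x14}
⟦right of x14⟧ = {x : ⟨x, x14⟩ ∈ ⟦right of⟧} = {x1, x2, x4, x5, x7, x8, x10, x11, x12, x14}
⟦key⟧ = {x1, x5, x6, x7, x8, x10, x11, x12, x13, x14}
… ∩ ⟦beside x12⟧ = {x1, x5, x6, x7, x8, x10, x11, x12, x13, x14} ∩ {x1, x2, x3, x4, x5, x6, x7, x8, x9, x11, x13, x14} = {x1, x5, x6, x7, x8, x11, x13, x14}
… ∩ ⟦x8 touched⟧ = {x1, x5, x6, x7, x8, x11, x13, x14} ∩ {x1, x2, x5, x6, x9, x10, x11, x12, x13, x14} = {x1, x5, x6, x11, x13, x14}
… ∩ ⟦right of x14⟧ = {x1, x5, x6, x11, x13, x14} ∩ {x1, x2, x4, x5, x7, x8, x10, x11, x12, x14} = {x1, x5, x11, x14}
… ∩ ⟦metal⟧ = {x1, x5, x11, x14} ∩ {x1, x5, x6, x7, x9, x10, x11, x12, x13, x14} = {x1, x5, x11, x14}
So ⟦metal key beside x12 x8 touched right of x14⟧ = {x1, x5, x11, x14}.

{x1, x5, x11, x14}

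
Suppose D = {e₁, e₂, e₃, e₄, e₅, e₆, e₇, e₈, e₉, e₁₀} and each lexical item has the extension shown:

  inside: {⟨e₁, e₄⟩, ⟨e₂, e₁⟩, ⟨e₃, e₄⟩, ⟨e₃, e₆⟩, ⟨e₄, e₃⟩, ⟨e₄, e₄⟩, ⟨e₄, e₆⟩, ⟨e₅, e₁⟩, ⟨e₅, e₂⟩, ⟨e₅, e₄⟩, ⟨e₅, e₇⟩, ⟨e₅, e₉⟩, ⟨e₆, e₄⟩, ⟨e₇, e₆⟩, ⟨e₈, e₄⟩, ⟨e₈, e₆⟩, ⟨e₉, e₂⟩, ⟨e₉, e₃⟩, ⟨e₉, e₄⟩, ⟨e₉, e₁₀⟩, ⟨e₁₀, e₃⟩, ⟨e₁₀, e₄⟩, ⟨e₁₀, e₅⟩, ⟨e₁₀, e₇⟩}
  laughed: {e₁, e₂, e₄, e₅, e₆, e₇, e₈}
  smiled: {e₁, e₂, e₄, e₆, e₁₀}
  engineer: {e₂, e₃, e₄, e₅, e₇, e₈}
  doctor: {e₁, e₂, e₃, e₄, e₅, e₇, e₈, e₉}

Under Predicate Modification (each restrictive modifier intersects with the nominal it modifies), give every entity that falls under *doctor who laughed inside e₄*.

{e₁, e₄, e₅, e₈}

⟦who laughed⟧ = ⟦laughed⟧ = {e₁, e₂, e₄, e₅, e₆, e₇, e₈}
⟦inside e₄⟧ = {x : ⟨x, e₄⟩ ∈ ⟦inside⟧} = {e₁, e₃, e₄, e₅, e₆, e₈, e₉, e₁₀}
⟦doctor⟧ = {e₁, e₂, e₃, e₄, e₅, e₇, e₈, e₉}
… ∩ ⟦who laughed⟧ = {e₁, e₂, e₃, e₄, e₅, e₇, e₈, e₉} ∩ {e₁, e₂, e₄, e₅, e₆, e₇, e₈} = {e₁, e₂, e₄, e₅, e₇, e₈}
… ∩ ⟦inside e₄⟧ = {e₁, e₂, e₄, e₅, e₇, e₈} ∩ {e₁, e₃, e₄, e₅, e₆, e₈, e₉, e₁₀} = {e₁, e₄, e₅, e₈}
So ⟦doctor who laughed inside e₄⟧ = {e₁, e₄, e₅, e₈}.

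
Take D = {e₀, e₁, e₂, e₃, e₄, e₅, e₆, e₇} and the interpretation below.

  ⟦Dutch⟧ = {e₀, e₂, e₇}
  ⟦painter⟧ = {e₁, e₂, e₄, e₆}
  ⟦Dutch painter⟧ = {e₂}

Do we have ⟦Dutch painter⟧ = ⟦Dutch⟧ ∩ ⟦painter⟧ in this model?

⟦Dutch⟧ ∩ ⟦painter⟧ = {e₀, e₂, e₇} ∩ {e₁, e₂, e₄, e₆} = {e₂}
Observed ⟦Dutch painter⟧ = {e₂}.
These coincide, so the modifier is intersective here.

yes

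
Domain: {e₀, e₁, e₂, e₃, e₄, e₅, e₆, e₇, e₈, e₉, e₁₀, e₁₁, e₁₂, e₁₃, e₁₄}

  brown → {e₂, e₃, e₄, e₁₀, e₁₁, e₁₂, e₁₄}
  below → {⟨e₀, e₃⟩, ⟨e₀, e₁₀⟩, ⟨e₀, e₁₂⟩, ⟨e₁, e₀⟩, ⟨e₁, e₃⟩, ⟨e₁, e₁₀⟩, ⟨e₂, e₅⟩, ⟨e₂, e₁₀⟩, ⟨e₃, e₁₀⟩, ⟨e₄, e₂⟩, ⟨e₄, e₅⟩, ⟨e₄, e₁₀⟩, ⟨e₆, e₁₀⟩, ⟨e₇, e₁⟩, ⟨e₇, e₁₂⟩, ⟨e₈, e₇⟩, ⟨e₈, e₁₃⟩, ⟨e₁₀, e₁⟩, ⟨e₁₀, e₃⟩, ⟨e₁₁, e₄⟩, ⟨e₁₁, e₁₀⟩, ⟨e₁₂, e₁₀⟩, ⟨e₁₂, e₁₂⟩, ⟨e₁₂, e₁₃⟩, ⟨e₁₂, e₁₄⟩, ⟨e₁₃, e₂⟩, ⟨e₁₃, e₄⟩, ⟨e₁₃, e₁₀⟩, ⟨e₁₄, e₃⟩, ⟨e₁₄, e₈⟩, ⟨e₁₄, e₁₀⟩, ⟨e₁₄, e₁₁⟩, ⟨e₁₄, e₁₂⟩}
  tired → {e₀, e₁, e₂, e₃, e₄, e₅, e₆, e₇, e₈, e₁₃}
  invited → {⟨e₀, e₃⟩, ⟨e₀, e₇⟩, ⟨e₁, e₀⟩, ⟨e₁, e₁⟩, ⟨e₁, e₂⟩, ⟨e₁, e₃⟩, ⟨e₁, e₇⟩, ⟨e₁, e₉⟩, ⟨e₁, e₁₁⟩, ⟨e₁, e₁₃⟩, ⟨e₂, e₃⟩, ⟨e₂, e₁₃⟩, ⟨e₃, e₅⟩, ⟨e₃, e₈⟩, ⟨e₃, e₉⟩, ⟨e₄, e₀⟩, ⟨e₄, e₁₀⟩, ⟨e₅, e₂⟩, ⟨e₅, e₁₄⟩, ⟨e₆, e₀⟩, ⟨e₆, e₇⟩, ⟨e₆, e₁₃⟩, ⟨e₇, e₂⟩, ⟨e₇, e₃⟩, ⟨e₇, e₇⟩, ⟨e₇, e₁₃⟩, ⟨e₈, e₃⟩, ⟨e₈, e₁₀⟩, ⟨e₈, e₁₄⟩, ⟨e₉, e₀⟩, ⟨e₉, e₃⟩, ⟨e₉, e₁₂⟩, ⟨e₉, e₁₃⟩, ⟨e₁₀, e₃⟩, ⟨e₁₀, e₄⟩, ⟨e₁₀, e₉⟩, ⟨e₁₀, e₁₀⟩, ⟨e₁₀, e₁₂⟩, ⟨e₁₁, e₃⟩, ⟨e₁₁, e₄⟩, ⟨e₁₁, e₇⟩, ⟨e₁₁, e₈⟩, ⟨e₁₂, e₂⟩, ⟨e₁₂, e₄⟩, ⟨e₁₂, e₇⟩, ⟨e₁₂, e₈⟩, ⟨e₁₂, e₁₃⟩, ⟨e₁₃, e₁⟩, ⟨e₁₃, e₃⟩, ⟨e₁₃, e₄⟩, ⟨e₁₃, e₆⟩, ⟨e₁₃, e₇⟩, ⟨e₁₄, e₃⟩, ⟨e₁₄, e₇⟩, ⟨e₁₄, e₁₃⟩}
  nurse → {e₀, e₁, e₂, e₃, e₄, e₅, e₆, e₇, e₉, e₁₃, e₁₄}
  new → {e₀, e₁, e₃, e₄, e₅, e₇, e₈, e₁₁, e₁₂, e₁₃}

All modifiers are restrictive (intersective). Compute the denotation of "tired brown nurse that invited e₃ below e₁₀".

⟦that invited e₃⟧ = {x : ⟨x, e₃⟩ ∈ ⟦invited⟧} = {e₀, e₁, e₂, e₇, e₈, e₉, e₁₀, e₁₁, e₁₃, e₁₄}
⟦below e₁₀⟧ = {x : ⟨x, e₁₀⟩ ∈ ⟦below⟧} = {e₀, e₁, e₂, e₃, e₄, e₆, e₁₁, e₁₂, e₁₃, e₁₄}
⟦nurse⟧ = {e₀, e₁, e₂, e₃, e₄, e₅, e₆, e₇, e₉, e₁₃, e₁₄}
… ∩ ⟦that invited e₃⟧ = {e₀, e₁, e₂, e₃, e₄, e₅, e₆, e₇, e₉, e₁₃, e₁₄} ∩ {e₀, e₁, e₂, e₇, e₈, e₉, e₁₀, e₁₁, e₁₃, e₁₄} = {e₀, e₁, e₂, e₇, e₉, e₁₃, e₁₄}
… ∩ ⟦below e₁₀⟧ = {e₀, e₁, e₂, e₇, e₉, e₁₃, e₁₄} ∩ {e₀, e₁, e₂, e₃, e₄, e₆, e₁₁, e₁₂, e₁₃, e₁₄} = {e₀, e₁, e₂, e₁₃, e₁₄}
… ∩ ⟦tired⟧ = {e₀, e₁, e₂, e₁₃, e₁₄} ∩ {e₀, e₁, e₂, e₃, e₄, e₅, e₆, e₇, e₈, e₁₃} = {e₀, e₁, e₂, e₁₃}
… ∩ ⟦brown⟧ = {e₀, e₁, e₂, e₁₃} ∩ {e₂, e₃, e₄, e₁₀, e₁₁, e₁₂, e₁₄} = {e₂}
So ⟦tired brown nurse that invited e₃ below e₁₀⟧ = {e₂}.

{e₂}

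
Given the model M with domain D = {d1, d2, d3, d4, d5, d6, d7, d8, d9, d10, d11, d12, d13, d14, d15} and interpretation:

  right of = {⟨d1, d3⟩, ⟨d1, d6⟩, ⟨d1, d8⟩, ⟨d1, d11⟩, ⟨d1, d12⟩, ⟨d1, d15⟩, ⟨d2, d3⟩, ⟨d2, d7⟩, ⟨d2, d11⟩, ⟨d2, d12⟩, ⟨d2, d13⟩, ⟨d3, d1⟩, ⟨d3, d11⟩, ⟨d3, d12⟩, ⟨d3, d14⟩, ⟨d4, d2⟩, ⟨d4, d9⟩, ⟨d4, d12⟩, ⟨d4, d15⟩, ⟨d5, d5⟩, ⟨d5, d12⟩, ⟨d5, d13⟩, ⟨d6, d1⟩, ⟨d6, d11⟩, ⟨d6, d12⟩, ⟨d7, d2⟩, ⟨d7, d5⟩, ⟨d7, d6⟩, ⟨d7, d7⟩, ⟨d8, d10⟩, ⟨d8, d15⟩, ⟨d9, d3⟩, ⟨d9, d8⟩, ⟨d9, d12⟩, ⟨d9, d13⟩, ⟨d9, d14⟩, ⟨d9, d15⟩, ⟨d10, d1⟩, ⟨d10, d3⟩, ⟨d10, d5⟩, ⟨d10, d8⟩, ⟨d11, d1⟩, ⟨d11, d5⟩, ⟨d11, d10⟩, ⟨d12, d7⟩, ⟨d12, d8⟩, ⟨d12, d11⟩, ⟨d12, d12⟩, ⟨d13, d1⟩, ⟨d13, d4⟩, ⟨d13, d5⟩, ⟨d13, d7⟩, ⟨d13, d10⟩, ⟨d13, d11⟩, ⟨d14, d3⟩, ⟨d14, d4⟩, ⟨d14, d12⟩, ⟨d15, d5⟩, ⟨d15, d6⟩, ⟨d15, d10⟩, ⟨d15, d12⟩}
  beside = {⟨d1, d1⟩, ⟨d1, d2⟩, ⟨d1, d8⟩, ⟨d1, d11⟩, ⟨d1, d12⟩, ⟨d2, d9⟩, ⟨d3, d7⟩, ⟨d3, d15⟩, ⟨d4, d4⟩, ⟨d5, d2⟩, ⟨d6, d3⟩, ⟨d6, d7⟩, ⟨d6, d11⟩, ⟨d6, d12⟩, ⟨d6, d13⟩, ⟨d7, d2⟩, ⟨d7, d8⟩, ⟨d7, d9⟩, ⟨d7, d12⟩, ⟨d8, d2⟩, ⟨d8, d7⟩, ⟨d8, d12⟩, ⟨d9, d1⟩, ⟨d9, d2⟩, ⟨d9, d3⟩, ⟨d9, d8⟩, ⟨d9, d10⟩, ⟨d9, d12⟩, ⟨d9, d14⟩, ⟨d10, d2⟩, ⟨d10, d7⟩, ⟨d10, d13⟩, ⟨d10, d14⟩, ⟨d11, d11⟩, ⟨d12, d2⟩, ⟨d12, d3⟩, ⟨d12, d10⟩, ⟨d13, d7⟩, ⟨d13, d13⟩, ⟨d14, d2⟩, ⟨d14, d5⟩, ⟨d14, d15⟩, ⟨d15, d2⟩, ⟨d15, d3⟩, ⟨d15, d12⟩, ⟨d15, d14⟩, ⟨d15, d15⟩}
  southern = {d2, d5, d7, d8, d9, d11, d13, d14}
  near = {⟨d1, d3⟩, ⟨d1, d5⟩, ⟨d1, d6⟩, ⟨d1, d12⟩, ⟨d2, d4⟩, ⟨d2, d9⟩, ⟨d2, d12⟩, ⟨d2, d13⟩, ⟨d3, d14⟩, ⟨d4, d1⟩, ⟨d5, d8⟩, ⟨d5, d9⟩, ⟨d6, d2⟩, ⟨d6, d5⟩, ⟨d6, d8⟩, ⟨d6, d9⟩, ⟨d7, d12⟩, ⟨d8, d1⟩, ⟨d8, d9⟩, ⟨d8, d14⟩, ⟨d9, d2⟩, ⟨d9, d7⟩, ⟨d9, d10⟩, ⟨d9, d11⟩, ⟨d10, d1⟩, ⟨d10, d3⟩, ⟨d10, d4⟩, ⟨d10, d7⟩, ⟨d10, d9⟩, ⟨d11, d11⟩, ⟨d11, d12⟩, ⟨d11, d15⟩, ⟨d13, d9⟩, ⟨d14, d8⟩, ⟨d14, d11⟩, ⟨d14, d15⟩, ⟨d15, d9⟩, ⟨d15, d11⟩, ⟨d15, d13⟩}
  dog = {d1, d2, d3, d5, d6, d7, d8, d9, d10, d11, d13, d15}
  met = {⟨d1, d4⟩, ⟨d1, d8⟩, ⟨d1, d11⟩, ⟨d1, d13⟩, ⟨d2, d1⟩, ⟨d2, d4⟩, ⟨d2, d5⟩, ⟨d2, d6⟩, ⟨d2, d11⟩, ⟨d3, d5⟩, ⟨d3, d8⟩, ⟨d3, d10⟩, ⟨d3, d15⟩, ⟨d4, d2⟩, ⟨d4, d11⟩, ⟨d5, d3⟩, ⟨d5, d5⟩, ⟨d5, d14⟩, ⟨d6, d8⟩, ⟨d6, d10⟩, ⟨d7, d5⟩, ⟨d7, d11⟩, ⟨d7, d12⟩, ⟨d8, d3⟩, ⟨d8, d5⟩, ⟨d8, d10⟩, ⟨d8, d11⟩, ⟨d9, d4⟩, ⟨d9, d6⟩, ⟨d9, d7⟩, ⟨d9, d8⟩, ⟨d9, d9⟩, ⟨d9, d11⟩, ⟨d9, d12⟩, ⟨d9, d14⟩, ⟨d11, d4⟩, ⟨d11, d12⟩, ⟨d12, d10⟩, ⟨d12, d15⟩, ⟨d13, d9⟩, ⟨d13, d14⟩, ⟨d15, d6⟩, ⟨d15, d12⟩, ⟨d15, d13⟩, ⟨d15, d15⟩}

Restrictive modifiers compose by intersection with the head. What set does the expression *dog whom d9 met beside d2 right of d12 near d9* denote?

∅

⟦whom d9 met⟧ = {x : ⟨d9, x⟩ ∈ ⟦met⟧} = {d4, d6, d7, d8, d9, d11, d12, d14}
⟦beside d2⟧ = {x : ⟨x, d2⟩ ∈ ⟦beside⟧} = {d1, d5, d7, d8, d9, d10, d12, d14, d15}
⟦right of d12⟧ = {x : ⟨x, d12⟩ ∈ ⟦right of⟧} = {d1, d2, d3, d4, d5, d6, d9, d12, d14, d15}
⟦near d9⟧ = {x : ⟨x, d9⟩ ∈ ⟦near⟧} = {d2, d5, d6, d8, d10, d13, d15}
⟦dog⟧ = {d1, d2, d3, d5, d6, d7, d8, d9, d10, d11, d13, d15}
… ∩ ⟦whom d9 met⟧ = {d1, d2, d3, d5, d6, d7, d8, d9, d10, d11, d13, d15} ∩ {d4, d6, d7, d8, d9, d11, d12, d14} = {d6, d7, d8, d9, d11}
… ∩ ⟦beside d2⟧ = {d6, d7, d8, d9, d11} ∩ {d1, d5, d7, d8, d9, d10, d12, d14, d15} = {d7, d8, d9}
… ∩ ⟦right of d12⟧ = {d7, d8, d9} ∩ {d1, d2, d3, d4, d5, d6, d9, d12, d14, d15} = {d9}
… ∩ ⟦near d9⟧ = {d9} ∩ {d2, d5, d6, d8, d10, d13, d15} = ∅
So ⟦dog whom d9 met beside d2 right of d12 near d9⟧ = ∅.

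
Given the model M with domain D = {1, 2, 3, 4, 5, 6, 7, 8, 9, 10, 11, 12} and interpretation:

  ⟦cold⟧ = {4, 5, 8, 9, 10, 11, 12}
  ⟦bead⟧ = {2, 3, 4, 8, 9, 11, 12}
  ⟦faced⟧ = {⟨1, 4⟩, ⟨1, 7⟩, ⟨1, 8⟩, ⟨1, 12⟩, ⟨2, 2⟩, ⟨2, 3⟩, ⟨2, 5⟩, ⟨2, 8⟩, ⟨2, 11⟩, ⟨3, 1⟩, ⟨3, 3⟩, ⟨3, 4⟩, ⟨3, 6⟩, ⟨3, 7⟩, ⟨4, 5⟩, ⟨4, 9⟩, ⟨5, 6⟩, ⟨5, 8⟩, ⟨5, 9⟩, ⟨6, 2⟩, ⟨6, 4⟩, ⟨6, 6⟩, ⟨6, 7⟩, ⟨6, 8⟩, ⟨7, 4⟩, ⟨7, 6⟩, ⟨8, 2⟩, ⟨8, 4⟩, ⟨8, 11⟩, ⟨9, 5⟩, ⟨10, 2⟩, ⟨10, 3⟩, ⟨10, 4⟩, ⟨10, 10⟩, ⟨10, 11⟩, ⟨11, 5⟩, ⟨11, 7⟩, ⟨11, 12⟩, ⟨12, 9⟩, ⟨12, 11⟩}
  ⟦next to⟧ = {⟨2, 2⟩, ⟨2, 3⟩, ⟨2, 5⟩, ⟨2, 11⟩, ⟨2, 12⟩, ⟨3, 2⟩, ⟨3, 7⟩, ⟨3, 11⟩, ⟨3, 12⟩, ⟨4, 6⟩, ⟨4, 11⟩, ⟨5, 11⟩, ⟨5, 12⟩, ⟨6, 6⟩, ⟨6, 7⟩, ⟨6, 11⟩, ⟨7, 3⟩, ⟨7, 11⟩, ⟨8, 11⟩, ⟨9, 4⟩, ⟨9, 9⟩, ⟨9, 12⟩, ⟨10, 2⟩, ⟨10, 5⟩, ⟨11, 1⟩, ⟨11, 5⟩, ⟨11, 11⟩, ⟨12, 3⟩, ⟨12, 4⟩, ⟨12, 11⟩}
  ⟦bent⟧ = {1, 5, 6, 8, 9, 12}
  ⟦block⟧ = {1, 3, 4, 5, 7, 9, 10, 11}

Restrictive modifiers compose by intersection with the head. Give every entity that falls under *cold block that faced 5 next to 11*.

⟦that faced 5⟧ = {x : ⟨x, 5⟩ ∈ ⟦faced⟧} = {2, 4, 9, 11}
⟦next to 11⟧ = {x : ⟨x, 11⟩ ∈ ⟦next to⟧} = {2, 3, 4, 5, 6, 7, 8, 11, 12}
⟦block⟧ = {1, 3, 4, 5, 7, 9, 10, 11}
… ∩ ⟦that faced 5⟧ = {1, 3, 4, 5, 7, 9, 10, 11} ∩ {2, 4, 9, 11} = {4, 9, 11}
… ∩ ⟦next to 11⟧ = {4, 9, 11} ∩ {2, 3, 4, 5, 6, 7, 8, 11, 12} = {4, 11}
… ∩ ⟦cold⟧ = {4, 11} ∩ {4, 5, 8, 9, 10, 11, 12} = {4, 11}
So ⟦cold block that faced 5 next to 11⟧ = {4, 11}.

{4, 11}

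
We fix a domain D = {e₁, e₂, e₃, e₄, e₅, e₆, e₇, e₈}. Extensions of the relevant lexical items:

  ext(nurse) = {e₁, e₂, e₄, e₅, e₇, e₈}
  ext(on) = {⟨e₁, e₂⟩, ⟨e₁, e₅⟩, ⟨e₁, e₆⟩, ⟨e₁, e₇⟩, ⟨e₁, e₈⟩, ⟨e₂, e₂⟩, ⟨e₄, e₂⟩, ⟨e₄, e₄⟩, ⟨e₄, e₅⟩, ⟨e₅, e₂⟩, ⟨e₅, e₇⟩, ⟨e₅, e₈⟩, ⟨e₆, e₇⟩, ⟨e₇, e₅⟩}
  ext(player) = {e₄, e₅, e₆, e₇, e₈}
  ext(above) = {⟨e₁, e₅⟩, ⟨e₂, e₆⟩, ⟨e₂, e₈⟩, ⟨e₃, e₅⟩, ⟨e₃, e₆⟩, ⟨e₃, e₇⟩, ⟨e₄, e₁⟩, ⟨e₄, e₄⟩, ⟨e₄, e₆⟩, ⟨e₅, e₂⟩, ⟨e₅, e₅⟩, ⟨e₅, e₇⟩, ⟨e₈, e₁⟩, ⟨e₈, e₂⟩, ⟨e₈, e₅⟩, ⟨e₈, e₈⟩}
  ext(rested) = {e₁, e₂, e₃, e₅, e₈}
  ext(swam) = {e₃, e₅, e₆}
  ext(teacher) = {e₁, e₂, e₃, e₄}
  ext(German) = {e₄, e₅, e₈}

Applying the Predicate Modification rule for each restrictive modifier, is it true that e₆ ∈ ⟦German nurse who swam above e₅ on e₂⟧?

no

⟦who swam⟧ = ⟦swam⟧ = {e₃, e₅, e₆}
⟦above e₅⟧ = {x : ⟨x, e₅⟩ ∈ ⟦above⟧} = {e₁, e₃, e₅, e₈}
⟦on e₂⟧ = {x : ⟨x, e₂⟩ ∈ ⟦on⟧} = {e₁, e₂, e₄, e₅}
⟦nurse⟧ = {e₁, e₂, e₄, e₅, e₇, e₈}
… ∩ ⟦who swam⟧ = {e₁, e₂, e₄, e₅, e₇, e₈} ∩ {e₃, e₅, e₆} = {e₅}
… ∩ ⟦above e₅⟧ = {e₅} ∩ {e₁, e₃, e₅, e₈} = {e₅}
… ∩ ⟦on e₂⟧ = {e₅} ∩ {e₁, e₂, e₄, e₅} = {e₅}
… ∩ ⟦German⟧ = {e₅} ∩ {e₄, e₅, e₈} = {e₅}
⟦German nurse who swam above e₅ on e₂⟧ = {e₅}; e₆ ∉ this set.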